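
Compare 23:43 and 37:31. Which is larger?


23/43 = 0.5349
37/31 = 1.1935
0.5349 < 1.1935, so 23:43 is less
= 37:31

37:31


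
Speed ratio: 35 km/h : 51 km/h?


Ratio = 35:51
GCD = 1
Simplified = 35:51
Time ratio (same distance) = 51:35
Speed ratio = 35:51

35:51


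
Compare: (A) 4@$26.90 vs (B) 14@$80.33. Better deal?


Deal A: $26.90/4 = $6.7250/unit
Deal B: $80.33/14 = $5.7379/unit
B is cheaper per unit
= Deal B

Deal B


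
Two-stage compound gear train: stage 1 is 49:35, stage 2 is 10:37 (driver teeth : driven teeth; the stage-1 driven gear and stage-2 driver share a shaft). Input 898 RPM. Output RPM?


Stage 1: RPM_B = RPM_A × t_A/t_B = 898 × 49/35 = 44002/35 = 1257.20
B and C share a shaft → RPM_C = RPM_B
Stage 2: RPM_D = RPM_C × t_C/t_D = RPM_A × (t_A×t_C)/(t_B×t_D)
Overall ratio = (49×10)/(35×37) = 490/1295
RPM_D = 898 × 490/1295 = 440020/1295
≈ 339.78 RPM

339.78 RPM


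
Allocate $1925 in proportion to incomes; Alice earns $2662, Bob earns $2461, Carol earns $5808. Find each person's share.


Total income = 2662 + 2461 + 5808 = $10931
Alice: $1925 × 2662/10931 = $468.79
Bob: $1925 × 2461/10931 = $433.39
Carol: $1925 × 5808/10931 = $1022.82
= Alice: $468.79, Bob: $433.39, Carol: $1022.82

Alice: $468.79, Bob: $433.39, Carol: $1022.82


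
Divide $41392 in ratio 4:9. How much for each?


Total parts = 4 + 9 = 13
Part 1: 41392 × 4/13 = 12736.00
Part 2: 41392 × 9/13 = 28656.00
= Part 1: $12736.00, Part 2: $28656.00

Part 1: $12736.00, Part 2: $28656.00


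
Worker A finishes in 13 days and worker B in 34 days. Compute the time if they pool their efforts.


Rate of A = 1/13 per day
Rate of B = 1/34 per day
Combined rate = 1/13 + 1/34 = 47/442 ≈ 0.1063 per day
Days = 1 / combined rate = 442/47
≈ 9.40 days

9.40 days


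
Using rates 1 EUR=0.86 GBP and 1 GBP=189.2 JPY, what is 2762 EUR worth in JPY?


Step 1: 2762 EUR × 0.86 = 2375.32 GBP
Step 2: 2375.32 GBP × 189.2 = 449410.54 JPY
Implied rate EUR→JPY = 0.86 × 189.2 = 162.7120
= 449410.54 JPY

449410.54 JPY


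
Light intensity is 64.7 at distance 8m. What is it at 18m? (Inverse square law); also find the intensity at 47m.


I₁d₁² = I₂d₂²
I at 18m = 64.7 × (8/18)² = 64.7 × 64/324 = 4140.8/324 ≈ 12.7802
I at 47m = 64.7 × (8/47)² = 64.7 × 64/2209 = 4140.8/2209 ≈ 1.8745
= 12.7802 and 1.8745

12.7802 and 1.8745


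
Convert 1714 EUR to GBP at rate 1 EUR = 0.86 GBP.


Amount × rate = 1714 × 0.86
= 1474.04 GBP

1474.04 GBP


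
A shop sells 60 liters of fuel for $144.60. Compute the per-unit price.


Unit rate = total / quantity
= 144.60 / 60
= $2.41 per unit

$2.41 per unit


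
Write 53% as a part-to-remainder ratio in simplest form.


53% means 53 parts out of 100; remainder = 47
Part : remainder = 53:47
GCD = 1
= 53:47

53:47


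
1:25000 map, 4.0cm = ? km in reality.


Real distance = map distance × scale
= 4.0cm × 25000
= 100000 cm = 1000.0 m
= 1.000 km

1.000 km


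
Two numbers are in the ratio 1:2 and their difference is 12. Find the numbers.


Let A = 1k, B = 2k.
2k - 1k = 12
1k = 12 → k = 12/1 = 12
A = 1×12 = 12, B = 2×12 = 24
= A = 12, B = 24

A = 12, B = 24


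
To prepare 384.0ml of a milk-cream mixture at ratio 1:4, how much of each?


Total parts = 1 + 4 = 5
milk: 384.0 × 1/5 = 76.8ml
cream: 384.0 × 4/5 = 307.2ml
= 76.8ml and 307.2ml

76.8ml and 307.2ml


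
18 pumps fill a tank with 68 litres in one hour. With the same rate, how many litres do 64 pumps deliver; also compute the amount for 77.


Direct proportion: y/x = constant
k = 68/18 ≈ 3.7778
y at x=64: k × 64 = 68 × 64 / 18 = 4352/18 ≈ 241.78
y at x=77: k × 77 = 68 × 77 / 18 = 5236/18 ≈ 290.89
= 241.78 and 290.89

241.78 and 290.89


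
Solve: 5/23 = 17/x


Cross multiply: 5 × x = 23 × 17
5x = 391
x = 391 / 5
= 78.20

78.20


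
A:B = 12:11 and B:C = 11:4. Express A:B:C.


Match B: multiply A:B by 11 → 132:121
Multiply B:C by 11 → 121:44
Combined: 132:121:44
GCD = 11
= 12:11:4

12:11:4


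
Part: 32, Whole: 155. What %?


Percentage = (part / whole) × 100
= (32 / 155) × 100
≈ 20.65%

20.65%


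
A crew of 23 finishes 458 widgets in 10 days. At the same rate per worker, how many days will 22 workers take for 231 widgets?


Days ∝ work / workers, so d₂ = d₁ × (m₁/m₂) × (w₂/w₁)
Workers factor (inverse): 23/22 ≈ 1.0455
Work factor (direct): 231/458 ≈ 0.5044
d₂ = 10 × 23/22 × 231/458 = (10 × 23 × 231) / (22 × 458) = 53130/10076
≈ 5.27 days

5.27 days


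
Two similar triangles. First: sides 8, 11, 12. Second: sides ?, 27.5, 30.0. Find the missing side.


Scale factor = 27.5/11 = 2.5
Missing side = 8 × 2.5
= 20.0

20.0


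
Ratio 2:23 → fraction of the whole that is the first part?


Total parts = 2 + 23 = 25
First part: 2/25 = 2/25
= 2/25

2/25


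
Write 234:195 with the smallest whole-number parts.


GCD(234, 195) = 39
234/39 : 195/39
= 6:5

6:5


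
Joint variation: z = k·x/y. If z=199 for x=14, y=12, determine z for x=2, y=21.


z = k·x/y
Solve for k using the known point: k = z·y/x = 199×12/14 = 2388/14 ≈ 170.5714
Now evaluate at x=2, y=21:
z = k × 2 / 21 = (2388 × 2) / (14 × 21) = 4776/294
≈ 16.2449

16.2449


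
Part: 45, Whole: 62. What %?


Percentage = (part / whole) × 100
= (45 / 62) × 100
≈ 72.58%

72.58%


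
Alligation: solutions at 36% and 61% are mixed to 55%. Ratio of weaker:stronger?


Let x parts of 36% mix with y parts of 61%.
36x + 61y = 55(x + y)
36x + 61y = 55x + 55y
x(36 - 55) = y(55 - 61)
x/y = (61 - 55)/(55 - 36) = 6/19
Simplify: 6:19
= 6:19

6:19


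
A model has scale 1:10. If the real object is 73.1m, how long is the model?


Model size = real / scale
= 73.1 / 10
= 7.3100 m

7.3100 m


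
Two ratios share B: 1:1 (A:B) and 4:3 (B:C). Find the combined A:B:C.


Match B: multiply A:B by 4 → 4:4
Multiply B:C by 1 → 4:3
Combined: 4:4:3
GCD = 1
= 4:4:3

4:4:3


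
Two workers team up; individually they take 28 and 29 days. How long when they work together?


Rate of A = 1/28 per day
Rate of B = 1/29 per day
Combined rate = 1/28 + 1/29 = 57/812 ≈ 0.0702 per day
Days = 1 / combined rate = 812/57
≈ 14.25 days

14.25 days


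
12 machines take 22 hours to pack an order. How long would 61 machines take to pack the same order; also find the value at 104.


Inverse proportion: x × y = constant
k = 12 × 22 = 264
At x=61: k/61 = 4.33
At x=104: k/104 = 2.54
= 4.33 and 2.54

4.33 and 2.54


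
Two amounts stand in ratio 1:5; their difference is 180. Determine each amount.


Let A = 1k, B = 5k.
5k - 1k = 180
4k = 180 → k = 180/4 = 45
A = 1×45 = 45, B = 5×45 = 225
= A = 45, B = 225

A = 45, B = 225


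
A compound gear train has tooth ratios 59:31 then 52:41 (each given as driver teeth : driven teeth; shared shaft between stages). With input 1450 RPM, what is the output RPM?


Stage 1: RPM_B = RPM_A × t_A/t_B = 1450 × 59/31 = 85550/31 ≈ 2759.68
B and C share a shaft → RPM_C = RPM_B
Stage 2: RPM_D = RPM_C × t_C/t_D = RPM_A × (t_A×t_C)/(t_B×t_D)
Overall ratio = (59×52)/(31×41) = 3068/1271
RPM_D = 1450 × 3068/1271 = 4448600/1271
≈ 3500.08 RPM

3500.08 RPM


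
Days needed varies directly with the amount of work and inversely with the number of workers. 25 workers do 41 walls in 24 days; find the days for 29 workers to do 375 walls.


Days ∝ work / workers, so d₂ = d₁ × (m₁/m₂) × (w₂/w₁)
Workers factor (inverse): 25/29 ≈ 0.8621
Work factor (direct): 375/41 ≈ 9.1463
d₂ = 24 × 25/29 × 375/41 = (24 × 25 × 375) / (29 × 41) = 225000/1189
≈ 189.23 days

189.23 days


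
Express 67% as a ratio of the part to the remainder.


67% means 67 parts out of 100; remainder = 33
Part : remainder = 67:33
GCD = 1
= 67:33

67:33


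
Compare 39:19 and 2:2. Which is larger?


39/19 = 2.0526
2/2 = 1.0000
2.0526 > 1.0000, so 39:19 is greater
= 39:19

39:19


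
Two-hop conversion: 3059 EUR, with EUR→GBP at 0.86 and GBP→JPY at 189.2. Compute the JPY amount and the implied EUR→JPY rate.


Step 1: 3059 EUR × 0.86 = 2630.74 GBP
Step 2: 2630.74 GBP × 189.2 = 497736.01 JPY
Implied rate EUR→JPY = 0.86 × 189.2 = 162.7120
= 497736.01 JPY; implied rate 162.7120 JPY/EUR

497736.01 JPY; implied rate 162.7120 JPY/EUR


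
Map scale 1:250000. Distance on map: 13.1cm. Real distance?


Real distance = map distance × scale
= 13.1cm × 250000
= 3275000 cm = 32750.0 m
= 32.750 km

32.750 km


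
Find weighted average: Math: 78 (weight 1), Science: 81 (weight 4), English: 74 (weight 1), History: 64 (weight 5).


Numerator = 78×1 + 81×4 + 74×1 + 64×5
= 78 + 324 + 74 + 320
= 796
Total weight = 11
Weighted avg = 796/11
= 72.36

72.36


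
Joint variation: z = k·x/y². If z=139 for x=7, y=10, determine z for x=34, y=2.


z = k·x/y²
Solve for k using the known point: k = z·y²/x = 139×100/7 = 13900/7 ≈ 1985.7143
Now evaluate at x=34, y=2:
z = k × 34 / 4 = (13900 × 34) / (7 × 4) = 472600/28
≈ 16878.5714

16878.5714


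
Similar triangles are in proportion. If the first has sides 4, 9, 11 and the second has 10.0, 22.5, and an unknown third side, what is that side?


Scale factor = 10.0/4 = 2.5
Missing side = 11 × 2.5
= 27.5

27.5


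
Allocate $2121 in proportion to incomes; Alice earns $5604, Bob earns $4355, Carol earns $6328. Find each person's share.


Total income = 5604 + 4355 + 6328 = $16287
Alice: $2121 × 5604/16287 = $729.79
Bob: $2121 × 4355/16287 = $567.14
Carol: $2121 × 6328/16287 = $824.07
= Alice: $729.79, Bob: $567.14, Carol: $824.07

Alice: $729.79, Bob: $567.14, Carol: $824.07


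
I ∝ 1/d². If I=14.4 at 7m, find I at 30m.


I₁d₁² = I₂d₂²
I₂ = I₁ × (d₁/d₂)²
= 14.4 × (7/30)²
= 14.4 × 49/900
= 705.6/900
= 0.7840

0.7840


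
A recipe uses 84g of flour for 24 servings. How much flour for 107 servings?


Direct proportion: y/x = constant
k = 84/24 = 3.5000
y₂ = k × 107 = 84 × 107 / 24 = 8988/24
= 374.50

374.50


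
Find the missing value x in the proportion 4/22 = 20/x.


Cross multiply: 4 × x = 22 × 20
4x = 440
x = 440 / 4
= 110.00

110.00


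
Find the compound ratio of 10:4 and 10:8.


Compound ratio = (10×10) : (4×8)
= 100:32
GCD = 4
= 25:8

25:8


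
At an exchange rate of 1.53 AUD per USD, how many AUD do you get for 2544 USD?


Amount × rate = 2544 × 1.53
= 3892.32 AUD

3892.32 AUD


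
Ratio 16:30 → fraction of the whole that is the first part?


Total parts = 16 + 30 = 46
First part: 16/46 = 8/23
= 8/23

8/23


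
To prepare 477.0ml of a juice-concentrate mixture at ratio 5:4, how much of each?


Total parts = 5 + 4 = 9
juice: 477.0 × 5/9 = 265.0ml
concentrate: 477.0 × 4/9 = 212.0ml
= 265.0ml and 212.0ml

265.0ml and 212.0ml


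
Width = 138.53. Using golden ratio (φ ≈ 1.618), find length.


φ = (1 + √5) / 2 ≈ 1.618
Length = width × φ = 138.53 × 1.618 = 224.14154
≈ 224.14

224.14


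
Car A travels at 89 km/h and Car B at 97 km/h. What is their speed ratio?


Ratio = 89:97
GCD = 1
Simplified = 89:97
Time ratio (same distance) = 97:89
Speed ratio = 89:97

89:97


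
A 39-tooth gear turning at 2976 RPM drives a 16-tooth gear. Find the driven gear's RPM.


Gear ratio = 39:16 = 39:16
RPM_B = RPM_A × (teeth_A / teeth_B)
= 2976 × (39/16)
= 7254.0 RPM

7254.0 RPM


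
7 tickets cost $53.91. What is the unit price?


Unit rate = total / quantity
= 53.91 / 7
= $7.70 per unit

$7.70 per unit


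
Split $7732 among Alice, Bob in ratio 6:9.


Total parts = 6 + 9 = 15
Alice: 7732 × 6/15 = 3092.80
Bob: 7732 × 9/15 = 4639.20
= Alice: $3092.80, Bob: $4639.20

Alice: $3092.80, Bob: $4639.20


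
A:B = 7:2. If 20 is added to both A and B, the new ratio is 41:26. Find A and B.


Let A = 7k, B = 2k.
(7k + 20) / (2k + 20) = 41/26
Cross-multiply: 26(7k + 20) = 41(2k + 20)
182k + 520 = 82k + 820
182k - 82k = 820 - 520
100k = 300
k = 300/100 = 3
A = 7×3 = 21, B = 2×3 = 6
= A = 21, B = 6

A = 21, B = 6


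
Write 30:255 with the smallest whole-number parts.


GCD(30, 255) = 15
30/15 : 255/15
= 2:17

2:17


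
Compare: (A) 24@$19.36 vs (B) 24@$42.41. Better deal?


Deal A: $19.36/24 = $0.8067/unit
Deal B: $42.41/24 = $1.7671/unit
A is cheaper per unit
= Deal A

Deal A


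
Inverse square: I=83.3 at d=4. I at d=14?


I₁d₁² = I₂d₂²
I₂ = I₁ × (d₁/d₂)²
= 83.3 × (4/14)²
= 83.3 × 16/196
= 1332.8/196
= 6.8000

6.8000


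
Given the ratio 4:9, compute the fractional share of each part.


Total parts = 4 + 9 = 13
First part: 4/13 = 4/13
Second part: 9/13 = 9/13
= 4/13 and 9/13

4/13 and 9/13


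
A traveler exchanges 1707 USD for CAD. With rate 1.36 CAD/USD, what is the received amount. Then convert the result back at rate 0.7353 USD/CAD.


Amount × rate = 1707 × 1.36 = 2321.52 CAD
Round-trip: 2321.52 × 0.7353 = 1707.01 USD
= 2321.52 CAD, then 1707.01 USD

2321.52 CAD, then 1707.01 USD


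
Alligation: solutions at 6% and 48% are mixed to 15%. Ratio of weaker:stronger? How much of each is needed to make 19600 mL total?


Let x parts of 6% mix with y parts of 48%.
6x + 48y = 15(x + y)
6x + 48y = 15x + 15y
x(6 - 15) = y(15 - 48)
x/y = (48 - 15)/(15 - 6) = 33/9
Simplify: 11:3
Total parts = 14; one part = 19600/14 = 1400.00 mL
6% solution: 11×1400.00 = 15400.00 mL
48% solution: 3×1400.00 = 4200.00 mL
= ratio 11:3; 15400.00 mL and 4200.00 mL

ratio 11:3; 15400.00 mL and 4200.00 mL


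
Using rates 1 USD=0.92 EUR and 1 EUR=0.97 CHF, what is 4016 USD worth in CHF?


Step 1: 4016 USD × 0.92 = 3694.72 EUR
Step 2: 3694.72 EUR × 0.97 = 3583.88 CHF
Implied rate USD→CHF = 0.92 × 0.97 = 0.8924
= 3583.88 CHF

3583.88 CHF


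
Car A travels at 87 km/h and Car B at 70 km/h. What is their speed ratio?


Ratio = 87:70
GCD = 1
Simplified = 87:70
Time ratio (same distance) = 70:87
Speed ratio = 87:70

87:70


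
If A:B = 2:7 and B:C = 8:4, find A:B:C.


Match B: multiply A:B by 8 → 16:56
Multiply B:C by 7 → 56:28
Combined: 16:56:28
GCD = 4
= 4:14:7

4:14:7


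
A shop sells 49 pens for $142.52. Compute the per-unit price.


Unit rate = total / quantity
= 142.52 / 49
= $2.91 per unit

$2.91 per unit


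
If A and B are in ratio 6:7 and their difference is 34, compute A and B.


Let A = 6k, B = 7k.
7k - 6k = 34
1k = 34 → k = 34/1 = 34
A = 6×34 = 204, B = 7×34 = 238
= A = 204, B = 238

A = 204, B = 238


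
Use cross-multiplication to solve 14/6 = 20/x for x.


Cross multiply: 14 × x = 6 × 20
14x = 120
x = 120 / 14
= 8.57

8.57


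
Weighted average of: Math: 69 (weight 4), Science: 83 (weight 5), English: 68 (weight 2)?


Numerator = 69×4 + 83×5 + 68×2
= 276 + 415 + 136
= 827
Total weight = 11
Weighted avg = 827/11
= 75.18

75.18


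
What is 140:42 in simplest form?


GCD(140, 42) = 14
140/14 : 42/14
= 10:3

10:3


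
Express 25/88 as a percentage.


Percentage = (part / whole) × 100
= (25 / 88) × 100
≈ 28.41%

28.41%


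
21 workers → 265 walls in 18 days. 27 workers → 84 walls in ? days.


Days ∝ work / workers, so d₂ = d₁ × (m₁/m₂) × (w₂/w₁)
Workers factor (inverse): 21/27 ≈ 0.7778
Work factor (direct): 84/265 ≈ 0.3170
d₂ = 18 × 21/27 × 84/265 = (18 × 21 × 84) / (27 × 265) = 31752/7155
≈ 4.44 days

4.44 days


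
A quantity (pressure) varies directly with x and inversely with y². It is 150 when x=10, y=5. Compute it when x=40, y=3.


z = k·x/y²
Solve for k using the known point: k = z·y²/x = 150×25/10 = 3750/10 = 375.0000
Now evaluate at x=40, y=3:
z = k × 40 / 9 = (3750 × 40) / (10 × 9) = 150000/90
≈ 1666.6667

1666.6667


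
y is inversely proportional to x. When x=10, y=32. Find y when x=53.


Inverse proportion: x × y = constant
k = 10 × 32 = 320
y₂ = k / 53 = 320 / 53
= 6.04

6.04


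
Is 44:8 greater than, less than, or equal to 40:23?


44/8 = 5.5000
40/23 = 1.7391
5.5000 > 1.7391, so 44:8 is greater
= greater than

greater than


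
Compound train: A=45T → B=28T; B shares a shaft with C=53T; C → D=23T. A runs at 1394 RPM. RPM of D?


Stage 1: RPM_B = RPM_A × t_A/t_B = 1394 × 45/28 = 62730/28 ≈ 2240.36
B and C share a shaft → RPM_C = RPM_B
Stage 2: RPM_D = RPM_C × t_C/t_D = RPM_A × (t_A×t_C)/(t_B×t_D)
Overall ratio = (45×53)/(28×23) = 2385/644
RPM_D = 1394 × 2385/644 = 3324690/644
≈ 5162.56 RPM

5162.56 RPM


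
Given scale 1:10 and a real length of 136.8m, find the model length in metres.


Model size = real / scale
= 136.8 / 10
= 13.6800 m

13.6800 m


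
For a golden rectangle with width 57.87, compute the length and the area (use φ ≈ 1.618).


φ = (1 + √5) / 2 ≈ 1.618
Length = width × φ = 57.87 × 1.618 = 93.63366
≈ 93.63
Area = width × length = 57.87 × 93.63366 = 5418.5799042 ≈ 5418.58
= Length: 93.63, Area: 5418.58

Length: 93.63, Area: 5418.58


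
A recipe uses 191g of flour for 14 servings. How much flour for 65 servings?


Direct proportion: y/x = constant
k = 191/14 ≈ 13.6429
y₂ = k × 65 = 191 × 65 / 14 = 12415/14
≈ 886.79

886.79


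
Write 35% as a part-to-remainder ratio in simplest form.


35% means 35 parts out of 100; remainder = 65
Part : remainder = 35:65
GCD = 5
= 7:13

7:13


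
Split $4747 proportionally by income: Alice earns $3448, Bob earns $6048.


Total income = 3448 + 6048 = $9496
Alice: $4747 × 3448/9496 = $1723.64
Bob: $4747 × 6048/9496 = $3023.36
= Alice: $1723.64, Bob: $3023.36

Alice: $1723.64, Bob: $3023.36


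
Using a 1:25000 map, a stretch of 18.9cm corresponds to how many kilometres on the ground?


Real distance = map distance × scale
= 18.9cm × 25000
= 472500 cm = 4725.0 m
= 4.725 km

4.725 km


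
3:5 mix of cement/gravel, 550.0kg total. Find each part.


Total parts = 3 + 5 = 8
cement: 550.0 × 3/8 = 206.3kg
gravel: 550.0 × 5/8 = 343.8kg
= 206.3kg and 343.8kg

206.3kg and 343.8kg


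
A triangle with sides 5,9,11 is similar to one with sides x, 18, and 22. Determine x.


Scale factor = 18/9 = 2
Missing side = 5 × 2
= 10.0

10.0


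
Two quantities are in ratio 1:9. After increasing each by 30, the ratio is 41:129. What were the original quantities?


Let A = 1k, B = 9k.
(1k + 30) / (9k + 30) = 41/129
Cross-multiply: 129(1k + 30) = 41(9k + 30)
129k + 3870 = 369k + 1230
129k - 369k = 1230 - 3870
-240k = -2640
k = -2640/-240 = 11
A = 1×11 = 11, B = 9×11 = 99
= A = 11, B = 99

A = 11, B = 99


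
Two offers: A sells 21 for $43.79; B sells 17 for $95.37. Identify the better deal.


Deal A: $43.79/21 = $2.0852/unit
Deal B: $95.37/17 = $5.6100/unit
A is cheaper per unit
= Deal A

Deal A


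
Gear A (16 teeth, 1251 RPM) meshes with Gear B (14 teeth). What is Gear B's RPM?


Gear ratio = 16:14 = 8:7
RPM_B = RPM_A × (teeth_A / teeth_B)
= 1251 × (16/14)
= 1429.7 RPM

1429.7 RPM


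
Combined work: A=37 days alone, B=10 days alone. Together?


Rate of A = 1/37 per day
Rate of B = 1/10 per day
Combined rate = 1/37 + 1/10 = 47/370 ≈ 0.1270 per day
Days = 1 / combined rate = 370/47
≈ 7.87 days

7.87 days


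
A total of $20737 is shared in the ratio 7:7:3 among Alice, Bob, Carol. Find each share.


Total parts = 7 + 7 + 3 = 17
Alice: 20737 × 7/17 = 8538.76
Bob: 20737 × 7/17 = 8538.76
Carol: 20737 × 3/17 = 3659.47
= Alice: $8538.76, Bob: $8538.76, Carol: $3659.47

Alice: $8538.76, Bob: $8538.76, Carol: $3659.47


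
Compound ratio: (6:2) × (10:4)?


Compound ratio = (6×10) : (2×4)
= 60:8
GCD = 4
= 15:2

15:2


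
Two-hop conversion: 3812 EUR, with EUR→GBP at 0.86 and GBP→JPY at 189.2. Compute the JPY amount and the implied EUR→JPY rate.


Step 1: 3812 EUR × 0.86 = 3278.32 GBP
Step 2: 3278.32 GBP × 189.2 = 620258.14 JPY
Implied rate EUR→JPY = 0.86 × 189.2 = 162.7120
= 620258.14 JPY; implied rate 162.7120 JPY/EUR

620258.14 JPY; implied rate 162.7120 JPY/EUR


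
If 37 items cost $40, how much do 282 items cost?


Direct proportion: y/x = constant
k = 40/37 ≈ 1.0811
y₂ = k × 282 = 40 × 282 / 37 = 11280/37
≈ 304.86

304.86


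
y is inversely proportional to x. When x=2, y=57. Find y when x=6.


Inverse proportion: x × y = constant
k = 2 × 57 = 114
y₂ = k / 6 = 114 / 6
= 19.00

19.00


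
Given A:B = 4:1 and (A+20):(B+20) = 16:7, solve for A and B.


Let A = 4k, B = 1k.
(4k + 20) / (1k + 20) = 16/7
Cross-multiply: 7(4k + 20) = 16(1k + 20)
28k + 140 = 16k + 320
28k - 16k = 320 - 140
12k = 180
k = 180/12 = 15
A = 4×15 = 60, B = 1×15 = 15
= A = 60, B = 15

A = 60, B = 15


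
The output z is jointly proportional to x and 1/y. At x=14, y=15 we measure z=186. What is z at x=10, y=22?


z = k·x/y
Solve for k using the known point: k = z·y/x = 186×15/14 = 2790/14 ≈ 199.2857
Now evaluate at x=10, y=22:
z = k × 10 / 22 = (2790 × 10) / (14 × 22) = 27900/308
≈ 90.5844

90.5844


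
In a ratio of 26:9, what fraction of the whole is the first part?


Total parts = 26 + 9 = 35
First part: 26/35 = 26/35
= 26/35

26/35


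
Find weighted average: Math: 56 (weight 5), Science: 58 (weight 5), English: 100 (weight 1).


Numerator = 56×5 + 58×5 + 100×1
= 280 + 290 + 100
= 670
Total weight = 11
Weighted avg = 670/11
= 60.91

60.91


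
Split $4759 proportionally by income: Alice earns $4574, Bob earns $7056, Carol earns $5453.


Total income = 4574 + 7056 + 5453 = $17083
Alice: $4759 × 4574/17083 = $1274.23
Bob: $4759 × 7056/17083 = $1965.67
Carol: $4759 × 5453/17083 = $1519.10
= Alice: $1274.23, Bob: $1965.67, Carol: $1519.10

Alice: $1274.23, Bob: $1965.67, Carol: $1519.10


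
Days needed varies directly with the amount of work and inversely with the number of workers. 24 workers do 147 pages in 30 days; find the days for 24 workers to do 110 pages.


Days ∝ work / workers, so d₂ = d₁ × (m₁/m₂) × (w₂/w₁)
Workers factor (inverse): 24/24 = 1.0000
Work factor (direct): 110/147 ≈ 0.7483
d₂ = 30 × 24/24 × 110/147 = (30 × 24 × 110) / (24 × 147) = 79200/3528
≈ 22.45 days

22.45 days


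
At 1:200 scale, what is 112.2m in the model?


Model size = real / scale
= 112.2 / 200
= 0.5610 m

0.5610 m


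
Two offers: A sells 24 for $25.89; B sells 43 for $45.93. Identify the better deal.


Deal A: $25.89/24 = $1.0788/unit
Deal B: $45.93/43 = $1.0681/unit
B is cheaper per unit
= Deal B

Deal B


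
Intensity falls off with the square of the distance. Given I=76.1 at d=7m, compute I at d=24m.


I₁d₁² = I₂d₂²
I₂ = I₁ × (d₁/d₂)²
= 76.1 × (7/24)²
= 76.1 × 49/576
= 3728.9/576
≈ 6.4738

6.4738


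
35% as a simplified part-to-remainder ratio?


35% means 35 parts out of 100; remainder = 65
Part : remainder = 35:65
GCD = 5
= 7:13

7:13


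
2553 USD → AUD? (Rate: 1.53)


Amount × rate = 2553 × 1.53
= 3906.09 AUD

3906.09 AUD


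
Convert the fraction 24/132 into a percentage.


Percentage = (part / whole) × 100
= (24 / 132) × 100
≈ 18.18%

18.18%


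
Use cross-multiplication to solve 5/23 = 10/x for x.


Cross multiply: 5 × x = 23 × 10
5x = 230
x = 230 / 5
= 46.00

46.00


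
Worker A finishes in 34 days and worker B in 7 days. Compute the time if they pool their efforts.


Rate of A = 1/34 per day
Rate of B = 1/7 per day
Combined rate = 1/34 + 1/7 = 41/238 ≈ 0.1723 per day
Days = 1 / combined rate = 238/41
≈ 5.80 days

5.80 days


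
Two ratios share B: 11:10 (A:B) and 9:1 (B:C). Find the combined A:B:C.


Match B: multiply A:B by 9 → 99:90
Multiply B:C by 10 → 90:10
Combined: 99:90:10
GCD = 1
= 99:90:10

99:90:10


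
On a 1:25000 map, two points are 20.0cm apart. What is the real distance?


Real distance = map distance × scale
= 20.0cm × 25000
= 500000 cm = 5000.0 m
= 5.000 km

5.000 km


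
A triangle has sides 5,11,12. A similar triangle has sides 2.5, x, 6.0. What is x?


Scale factor = 2.5/5 = 0.5
Missing side = 11 × 0.5
= 5.5

5.5


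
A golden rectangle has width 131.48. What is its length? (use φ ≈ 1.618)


φ = (1 + √5) / 2 ≈ 1.618
Length = width × φ = 131.48 × 1.618 = 212.73464
≈ 212.73

212.73


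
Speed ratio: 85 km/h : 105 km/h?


Ratio = 85:105
GCD = 5
Simplified = 17:21
Time ratio (same distance) = 21:17
Speed ratio = 17:21

17:21


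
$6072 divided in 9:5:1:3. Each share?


Total parts = 9 + 5 + 1 + 3 = 18
Part 1: 6072 × 9/18 = 3036.00
Part 2: 6072 × 5/18 = 1686.67
Part 3: 6072 × 1/18 = 337.33
Part 4: 6072 × 3/18 = 1012.00
= Part 1: $3036.00, Part 2: $1686.67, Part 3: $337.33, Part 4: $1012.00

Part 1: $3036.00, Part 2: $1686.67, Part 3: $337.33, Part 4: $1012.00


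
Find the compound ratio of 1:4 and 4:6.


Compound ratio = (1×4) : (4×6)
= 4:24
GCD = 4
= 1:6

1:6


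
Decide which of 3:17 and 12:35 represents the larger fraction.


3/17 = 0.1765
12/35 = 0.3429
0.1765 < 0.3429, so 3:17 is less
= 12:35

12:35


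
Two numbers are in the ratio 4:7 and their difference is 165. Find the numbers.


Let A = 4k, B = 7k.
7k - 4k = 165
3k = 165 → k = 165/3 = 55
A = 4×55 = 220, B = 7×55 = 385
= A = 220, B = 385

A = 220, B = 385


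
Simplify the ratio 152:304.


GCD(152, 304) = 152
152/152 : 304/152
= 1:2

1:2


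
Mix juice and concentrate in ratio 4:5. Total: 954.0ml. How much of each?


Total parts = 4 + 5 = 9
juice: 954.0 × 4/9 = 424.0ml
concentrate: 954.0 × 5/9 = 530.0ml
= 424.0ml and 530.0ml

424.0ml and 530.0ml


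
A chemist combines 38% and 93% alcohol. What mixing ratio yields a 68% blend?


Let x parts of 38% mix with y parts of 93%.
38x + 93y = 68(x + y)
38x + 93y = 68x + 68y
x(38 - 68) = y(68 - 93)
x/y = (93 - 68)/(68 - 38) = 25/30
Simplify: 5:6
= 5:6

5:6


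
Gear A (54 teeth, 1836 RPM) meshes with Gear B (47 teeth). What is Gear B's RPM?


Gear ratio = 54:47 = 54:47
RPM_B = RPM_A × (teeth_A / teeth_B)
= 1836 × (54/47)
= 2109.4 RPM

2109.4 RPM


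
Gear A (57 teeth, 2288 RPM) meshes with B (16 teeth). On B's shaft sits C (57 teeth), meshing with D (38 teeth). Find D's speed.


Stage 1: RPM_B = RPM_A × t_A/t_B = 2288 × 57/16 = 130416/16 = 8151.00
B and C share a shaft → RPM_C = RPM_B
Stage 2: RPM_D = RPM_C × t_C/t_D = RPM_A × (t_A×t_C)/(t_B×t_D)
Overall ratio = (57×57)/(16×38) = 3249/608
RPM_D = 2288 × 3249/608 = 7433712/608
= 12226.50 RPM

12226.50 RPM


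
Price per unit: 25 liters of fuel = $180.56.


Unit rate = total / quantity
= 180.56 / 25
= $7.22 per unit

$7.22 per unit


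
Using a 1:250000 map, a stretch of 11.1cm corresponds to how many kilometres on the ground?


Real distance = map distance × scale
= 11.1cm × 250000
= 2775000 cm = 27750.0 m
= 27.750 km

27.750 km


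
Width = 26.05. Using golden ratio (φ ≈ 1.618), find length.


φ = (1 + √5) / 2 ≈ 1.618
Length = width × φ = 26.05 × 1.618 = 42.1489
≈ 42.15

42.15


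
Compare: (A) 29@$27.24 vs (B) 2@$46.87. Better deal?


Deal A: $27.24/29 = $0.9393/unit
Deal B: $46.87/2 = $23.4350/unit
A is cheaper per unit
= Deal A

Deal A


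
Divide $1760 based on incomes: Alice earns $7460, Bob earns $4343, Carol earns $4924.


Total income = 7460 + 4343 + 4924 = $16727
Alice: $1760 × 7460/16727 = $784.93
Bob: $1760 × 4343/16727 = $456.97
Carol: $1760 × 4924/16727 = $518.10
= Alice: $784.93, Bob: $456.97, Carol: $518.10

Alice: $784.93, Bob: $456.97, Carol: $518.10


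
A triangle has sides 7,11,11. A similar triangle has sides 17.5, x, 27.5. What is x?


Scale factor = 17.5/7 = 2.5
Missing side = 11 × 2.5
= 27.5

27.5


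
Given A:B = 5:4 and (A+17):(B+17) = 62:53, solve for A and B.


Let A = 5k, B = 4k.
(5k + 17) / (4k + 17) = 62/53
Cross-multiply: 53(5k + 17) = 62(4k + 17)
265k + 901 = 248k + 1054
265k - 248k = 1054 - 901
17k = 153
k = 153/17 = 9
A = 5×9 = 45, B = 4×9 = 36
= A = 45, B = 36

A = 45, B = 36


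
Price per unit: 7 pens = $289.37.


Unit rate = total / quantity
= 289.37 / 7
= $41.34 per unit

$41.34 per unit


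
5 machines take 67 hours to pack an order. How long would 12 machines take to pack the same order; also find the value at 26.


Inverse proportion: x × y = constant
k = 5 × 67 = 335
At x=12: k/12 = 27.92
At x=26: k/26 = 12.88
= 27.92 and 12.88

27.92 and 12.88


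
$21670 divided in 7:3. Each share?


Total parts = 7 + 3 = 10
Part 1: 21670 × 7/10 = 15169.00
Part 2: 21670 × 3/10 = 6501.00
= Part 1: $15169.00, Part 2: $6501.00

Part 1: $15169.00, Part 2: $6501.00


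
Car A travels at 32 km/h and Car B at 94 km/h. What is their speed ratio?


Ratio = 32:94
GCD = 2
Simplified = 16:47
Time ratio (same distance) = 47:16
Speed ratio = 16:47

16:47


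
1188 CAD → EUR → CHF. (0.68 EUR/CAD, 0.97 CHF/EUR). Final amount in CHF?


Step 1: 1188 CAD × 0.68 = 807.84 EUR
Step 2: 807.84 EUR × 0.97 = 783.60 CHF
Implied rate CAD→CHF = 0.68 × 0.97 = 0.6596
= 783.60 CHF

783.60 CHF


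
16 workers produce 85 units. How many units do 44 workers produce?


Direct proportion: y/x = constant
k = 85/16 = 5.3125
y₂ = k × 44 = 85 × 44 / 16 = 3740/16
= 233.75

233.75


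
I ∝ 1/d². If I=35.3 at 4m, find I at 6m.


I₁d₁² = I₂d₂²
I₂ = I₁ × (d₁/d₂)²
= 35.3 × (4/6)²
= 35.3 × 16/36
= 564.8/36
≈ 15.6889

15.6889


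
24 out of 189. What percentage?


Percentage = (part / whole) × 100
= (24 / 189) × 100
≈ 12.70%

12.70%


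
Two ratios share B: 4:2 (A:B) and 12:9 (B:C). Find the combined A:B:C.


Match B: multiply A:B by 12 → 48:24
Multiply B:C by 2 → 24:18
Combined: 48:24:18
GCD = 6
= 8:4:3

8:4:3


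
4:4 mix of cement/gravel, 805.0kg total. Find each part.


Total parts = 4 + 4 = 8
cement: 805.0 × 4/8 = 402.5kg
gravel: 805.0 × 4/8 = 402.5kg
= 402.5kg and 402.5kg

402.5kg and 402.5kg


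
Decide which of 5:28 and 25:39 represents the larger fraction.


5/28 = 0.1786
25/39 = 0.6410
0.1786 < 0.6410, so 5:28 is less
= 25:39

25:39


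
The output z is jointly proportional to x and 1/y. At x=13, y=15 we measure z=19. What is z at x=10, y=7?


z = k·x/y
Solve for k using the known point: k = z·y/x = 19×15/13 = 285/13 ≈ 21.9231
Now evaluate at x=10, y=7:
z = k × 10 / 7 = (285 × 10) / (13 × 7) = 2850/91
≈ 31.3187

31.3187


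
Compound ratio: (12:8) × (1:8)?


Compound ratio = (12×1) : (8×8)
= 12:64
GCD = 4
= 3:16

3:16


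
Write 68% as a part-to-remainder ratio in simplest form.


68% means 68 parts out of 100; remainder = 32
Part : remainder = 68:32
GCD = 4
= 17:8

17:8


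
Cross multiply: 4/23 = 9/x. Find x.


Cross multiply: 4 × x = 23 × 9
4x = 207
x = 207 / 4
= 51.75

51.75


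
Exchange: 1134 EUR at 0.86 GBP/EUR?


Amount × rate = 1134 × 0.86
= 975.24 GBP

975.24 GBP


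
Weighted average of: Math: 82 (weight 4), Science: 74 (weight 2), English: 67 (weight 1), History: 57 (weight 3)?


Numerator = 82×4 + 74×2 + 67×1 + 57×3
= 328 + 148 + 67 + 171
= 714
Total weight = 10
Weighted avg = 714/10
= 71.40

71.40


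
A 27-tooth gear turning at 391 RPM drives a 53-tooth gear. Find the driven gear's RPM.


Gear ratio = 27:53 = 27:53
RPM_B = RPM_A × (teeth_A / teeth_B)
= 391 × (27/53)
= 199.2 RPM

199.2 RPM


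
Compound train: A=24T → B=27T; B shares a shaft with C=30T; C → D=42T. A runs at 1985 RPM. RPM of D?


Stage 1: RPM_B = RPM_A × t_A/t_B = 1985 × 24/27 = 47640/27 ≈ 1764.44
B and C share a shaft → RPM_C = RPM_B
Stage 2: RPM_D = RPM_C × t_C/t_D = RPM_A × (t_A×t_C)/(t_B×t_D)
Overall ratio = (24×30)/(27×42) = 720/1134
RPM_D = 1985 × 720/1134 = 1429200/1134
≈ 1260.32 RPM

1260.32 RPM


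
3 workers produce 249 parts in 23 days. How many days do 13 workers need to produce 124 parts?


Days ∝ work / workers, so d₂ = d₁ × (m₁/m₂) × (w₂/w₁)
Workers factor (inverse): 3/13 ≈ 0.2308
Work factor (direct): 124/249 ≈ 0.4980
d₂ = 23 × 3/13 × 124/249 = (23 × 3 × 124) / (13 × 249) = 8556/3237
≈ 2.64 days

2.64 days


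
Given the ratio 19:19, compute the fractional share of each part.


Total parts = 19 + 19 = 38
First part: 19/38 = 1/2
Second part: 19/38 = 1/2
= 1/2 and 1/2

1/2 and 1/2


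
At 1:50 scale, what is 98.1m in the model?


Model size = real / scale
= 98.1 / 50
= 1.9620 m

1.9620 m


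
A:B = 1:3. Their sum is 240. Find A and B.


Let A = 1k, B = 3k.
1k + 3k = 240
4k = 240 → k = 240/4 = 60
A = 1×60 = 60, B = 3×60 = 180
= A = 60, B = 180

A = 60, B = 180


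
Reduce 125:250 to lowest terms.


GCD(125, 250) = 125
125/125 : 250/125
= 1:2

1:2


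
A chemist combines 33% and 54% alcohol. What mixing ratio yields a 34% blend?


Let x parts of 33% mix with y parts of 54%.
33x + 54y = 34(x + y)
33x + 54y = 34x + 34y
x(33 - 34) = y(34 - 54)
x/y = (54 - 34)/(34 - 33) = 20/1
Simplify: 20:1
= 20:1

20:1


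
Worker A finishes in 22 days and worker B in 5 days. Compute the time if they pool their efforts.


Rate of A = 1/22 per day
Rate of B = 1/5 per day
Combined rate = 1/22 + 1/5 = 27/110 ≈ 0.2455 per day
Days = 1 / combined rate = 110/27
≈ 4.07 days

4.07 days


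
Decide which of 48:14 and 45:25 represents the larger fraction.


48/14 = 3.4286
45/25 = 1.8000
3.4286 > 1.8000, so 48:14 is greater
= 48:14

48:14


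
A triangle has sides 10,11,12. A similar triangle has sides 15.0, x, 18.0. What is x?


Scale factor = 15.0/10 = 1.5
Missing side = 11 × 1.5
= 16.5

16.5


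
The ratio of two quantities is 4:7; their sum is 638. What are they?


Let A = 4k, B = 7k.
4k + 7k = 638
11k = 638 → k = 638/11 = 58
A = 4×58 = 232, B = 7×58 = 406
= A = 232, B = 406

A = 232, B = 406


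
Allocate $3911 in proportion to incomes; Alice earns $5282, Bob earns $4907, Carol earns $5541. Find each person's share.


Total income = 5282 + 4907 + 5541 = $15730
Alice: $3911 × 5282/15730 = $1313.28
Bob: $3911 × 4907/15730 = $1220.04
Carol: $3911 × 5541/15730 = $1377.68
= Alice: $1313.28, Bob: $1220.04, Carol: $1377.68

Alice: $1313.28, Bob: $1220.04, Carol: $1377.68


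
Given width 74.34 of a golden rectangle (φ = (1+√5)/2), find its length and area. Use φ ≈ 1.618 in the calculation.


φ = (1 + √5) / 2 ≈ 1.618
Length = width × φ = 74.34 × 1.618 = 120.28212
≈ 120.28
Area = width × length = 74.34 × 120.28212 = 8941.7728008 ≈ 8941.77
= Length: 120.28, Area: 8941.77

Length: 120.28, Area: 8941.77


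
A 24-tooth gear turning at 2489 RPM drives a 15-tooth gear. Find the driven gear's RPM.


Gear ratio = 24:15 = 8:5
RPM_B = RPM_A × (teeth_A / teeth_B)
= 2489 × (24/15)
= 3982.4 RPM

3982.4 RPM


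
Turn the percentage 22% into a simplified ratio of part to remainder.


22% means 22 parts out of 100; remainder = 78
Part : remainder = 22:78
GCD = 2
= 11:39

11:39


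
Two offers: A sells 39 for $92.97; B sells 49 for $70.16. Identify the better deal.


Deal A: $92.97/39 = $2.3838/unit
Deal B: $70.16/49 = $1.4318/unit
B is cheaper per unit
= Deal B

Deal B


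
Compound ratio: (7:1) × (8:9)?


Compound ratio = (7×8) : (1×9)
= 56:9
GCD = 1
= 56:9

56:9


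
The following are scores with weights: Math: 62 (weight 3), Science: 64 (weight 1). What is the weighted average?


Numerator = 62×3 + 64×1
= 186 + 64
= 250
Total weight = 4
Weighted avg = 250/4
= 62.50

62.50


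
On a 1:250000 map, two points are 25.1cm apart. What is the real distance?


Real distance = map distance × scale
= 25.1cm × 250000
= 6275000 cm = 62750.0 m
= 62.750 km

62.750 km


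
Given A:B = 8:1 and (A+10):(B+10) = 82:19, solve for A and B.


Let A = 8k, B = 1k.
(8k + 10) / (1k + 10) = 82/19
Cross-multiply: 19(8k + 10) = 82(1k + 10)
152k + 190 = 82k + 820
152k - 82k = 820 - 190
70k = 630
k = 630/70 = 9
A = 8×9 = 72, B = 1×9 = 9
= A = 72, B = 9

A = 72, B = 9


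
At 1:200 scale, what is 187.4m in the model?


Model size = real / scale
= 187.4 / 200
= 0.9370 m

0.9370 m


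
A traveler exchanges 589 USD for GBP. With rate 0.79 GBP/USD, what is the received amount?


Amount × rate = 589 × 0.79
= 465.31 GBP

465.31 GBP


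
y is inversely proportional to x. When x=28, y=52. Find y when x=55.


Inverse proportion: x × y = constant
k = 28 × 52 = 1456
y₂ = k / 55 = 1456 / 55
= 26.47

26.47


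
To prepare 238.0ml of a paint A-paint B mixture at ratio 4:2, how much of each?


Total parts = 4 + 2 = 6
paint A: 238.0 × 4/6 = 158.7ml
paint B: 238.0 × 2/6 = 79.3ml
= 158.7ml and 79.3ml

158.7ml and 79.3ml


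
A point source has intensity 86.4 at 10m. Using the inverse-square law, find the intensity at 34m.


I₁d₁² = I₂d₂²
I₂ = I₁ × (d₁/d₂)²
= 86.4 × (10/34)²
= 86.4 × 100/1156
= 8640/1156
≈ 7.4740

7.4740


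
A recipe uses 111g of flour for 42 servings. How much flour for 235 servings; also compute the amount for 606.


Direct proportion: y/x = constant
k = 111/42 ≈ 2.6429
y at x=235: k × 235 = 111 × 235 / 42 = 26085/42 ≈ 621.07
y at x=606: k × 606 = 111 × 606 / 42 = 67266/42 ≈ 1601.57
= 621.07 and 1601.57

621.07 and 1601.57


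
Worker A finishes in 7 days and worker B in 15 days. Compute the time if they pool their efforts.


Rate of A = 1/7 per day
Rate of B = 1/15 per day
Combined rate = 1/7 + 1/15 = 22/105 ≈ 0.2095 per day
Days = 1 / combined rate = 105/22
≈ 4.77 days

4.77 days


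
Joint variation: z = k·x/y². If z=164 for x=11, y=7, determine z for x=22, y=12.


z = k·x/y²
Solve for k using the known point: k = z·y²/x = 164×49/11 = 8036/11 ≈ 730.5455
Now evaluate at x=22, y=12:
z = k × 22 / 144 = (8036 × 22) / (11 × 144) = 176792/1584
≈ 111.6111

111.6111


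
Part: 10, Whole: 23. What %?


Percentage = (part / whole) × 100
= (10 / 23) × 100
≈ 43.48%

43.48%


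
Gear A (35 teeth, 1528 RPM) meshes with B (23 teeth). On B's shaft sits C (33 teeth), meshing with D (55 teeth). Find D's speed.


Stage 1: RPM_B = RPM_A × t_A/t_B = 1528 × 35/23 = 53480/23 ≈ 2325.22
B and C share a shaft → RPM_C = RPM_B
Stage 2: RPM_D = RPM_C × t_C/t_D = RPM_A × (t_A×t_C)/(t_B×t_D)
Overall ratio = (35×33)/(23×55) = 1155/1265
RPM_D = 1528 × 1155/1265 = 1764840/1265
≈ 1395.13 RPM

1395.13 RPM


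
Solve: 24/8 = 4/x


Cross multiply: 24 × x = 8 × 4
24x = 32
x = 32 / 24
= 1.33

1.33


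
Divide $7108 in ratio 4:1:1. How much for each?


Total parts = 4 + 1 + 1 = 6
Part 1: 7108 × 4/6 = 4738.67
Part 2: 7108 × 1/6 = 1184.67
Part 3: 7108 × 1/6 = 1184.67
= Part 1: $4738.67, Part 2: $1184.67, Part 3: $1184.67

Part 1: $4738.67, Part 2: $1184.67, Part 3: $1184.67


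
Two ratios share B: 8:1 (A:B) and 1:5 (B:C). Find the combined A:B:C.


Match B: multiply A:B by 1 → 8:1
Multiply B:C by 1 → 1:5
Combined: 8:1:5
GCD = 1
= 8:1:5

8:1:5


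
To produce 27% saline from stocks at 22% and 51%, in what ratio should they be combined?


Let x parts of 22% mix with y parts of 51%.
22x + 51y = 27(x + y)
22x + 51y = 27x + 27y
x(22 - 27) = y(27 - 51)
x/y = (51 - 27)/(27 - 22) = 24/5
Simplify: 24:5
= 24:5

24:5


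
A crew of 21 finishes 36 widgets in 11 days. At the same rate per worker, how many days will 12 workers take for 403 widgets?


Days ∝ work / workers, so d₂ = d₁ × (m₁/m₂) × (w₂/w₁)
Workers factor (inverse): 21/12 = 1.7500
Work factor (direct): 403/36 ≈ 11.1944
d₂ = 11 × 21/12 × 403/36 = (11 × 21 × 403) / (12 × 36) = 93093/432
≈ 215.49 days

215.49 days


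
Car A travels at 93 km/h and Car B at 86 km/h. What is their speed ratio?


Ratio = 93:86
GCD = 1
Simplified = 93:86
Time ratio (same distance) = 86:93
Speed ratio = 93:86

93:86


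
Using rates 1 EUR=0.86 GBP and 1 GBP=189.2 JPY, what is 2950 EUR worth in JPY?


Step 1: 2950 EUR × 0.86 = 2537.00 GBP
Step 2: 2537.00 GBP × 189.2 = 480000.40 JPY
Implied rate EUR→JPY = 0.86 × 189.2 = 162.7120
= 480000.40 JPY

480000.40 JPY
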